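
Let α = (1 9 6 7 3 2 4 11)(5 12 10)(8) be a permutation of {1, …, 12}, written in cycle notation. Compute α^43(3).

11

3 lies in the 8-cycle (1 9 6 7 3 2 4 11).
On an 8-cycle, α^8 is the identity, so α^43 = α^3 there (43 ≡ 3 mod 8).
Advancing 3 steps from 3: 3 → 2 → 4 → 11.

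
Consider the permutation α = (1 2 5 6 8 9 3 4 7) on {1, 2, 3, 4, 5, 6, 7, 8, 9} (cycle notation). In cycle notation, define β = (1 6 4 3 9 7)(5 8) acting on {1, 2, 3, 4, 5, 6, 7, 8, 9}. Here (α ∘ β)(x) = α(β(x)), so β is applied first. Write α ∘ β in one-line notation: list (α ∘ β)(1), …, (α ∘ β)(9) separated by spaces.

(α ∘ β)(x) = α(β(x)). Computing each image: α(β(1)) = α(6) = 8, α(β(2)) = α(2) = 5, α(β(3)) = α(9) = 3, α(β(4)) = α(3) = 4, α(β(5)) = α(8) = 9, α(β(6)) = α(4) = 7, α(β(7)) = α(1) = 2, α(β(8)) = α(5) = 6, α(β(9)) = α(7) = 1.
Hence α ∘ β = [8 5 3 4 9 7 2 6 1].

8 5 3 4 9 7 2 6 1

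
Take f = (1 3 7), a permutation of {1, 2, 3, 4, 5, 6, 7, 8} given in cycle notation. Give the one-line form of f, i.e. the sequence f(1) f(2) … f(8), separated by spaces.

Image by image: 1→3, 2→2, 3→7, 4→4, 5→5, 6→6, 7→1, 8→8.
So the one-line form is 3 2 7 4 5 6 1 8.

3 2 7 4 5 6 1 8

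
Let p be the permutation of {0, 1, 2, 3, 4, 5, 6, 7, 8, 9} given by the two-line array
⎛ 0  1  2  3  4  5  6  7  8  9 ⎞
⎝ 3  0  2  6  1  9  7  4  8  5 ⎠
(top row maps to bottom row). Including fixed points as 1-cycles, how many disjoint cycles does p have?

4

The cycle decomposition is (0, 3, 6, 7, 4, 1)(2)(5, 9)(8), which has 4 cycles (counting 1-cycles).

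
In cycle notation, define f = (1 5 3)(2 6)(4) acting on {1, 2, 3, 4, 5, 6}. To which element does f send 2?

6

In the cycle (2 6), 2 is followed by 6, so f(2) = 6.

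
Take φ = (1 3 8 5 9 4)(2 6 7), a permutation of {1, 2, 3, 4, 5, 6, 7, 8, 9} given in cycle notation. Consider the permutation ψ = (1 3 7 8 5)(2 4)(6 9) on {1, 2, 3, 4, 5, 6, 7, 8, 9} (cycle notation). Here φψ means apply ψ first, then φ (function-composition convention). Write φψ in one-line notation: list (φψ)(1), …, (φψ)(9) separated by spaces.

8 1 2 6 3 4 5 9 7

For each element, apply ψ then φ: 1 → 3 → 8; 2 → 4 → 1; 3 → 7 → 2; 4 → 2 → 6; 5 → 1 → 3; 6 → 9 → 4; 7 → 8 → 5; 8 → 5 → 9; 9 → 6 → 7.
Collecting the images, φψ = [8 1 2 6 3 4 5 9 7].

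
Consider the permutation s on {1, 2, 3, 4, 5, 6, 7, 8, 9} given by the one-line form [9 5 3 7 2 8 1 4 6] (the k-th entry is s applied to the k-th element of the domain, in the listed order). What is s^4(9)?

7

Tracing 9 → 6 → … returns to 9 after 6 steps, so 9 lies in a 6-cycle (1, 9, 6, 8, 4, 7).
Advancing 4 steps from 9: 9 → 6 → 8 → 4 → 7.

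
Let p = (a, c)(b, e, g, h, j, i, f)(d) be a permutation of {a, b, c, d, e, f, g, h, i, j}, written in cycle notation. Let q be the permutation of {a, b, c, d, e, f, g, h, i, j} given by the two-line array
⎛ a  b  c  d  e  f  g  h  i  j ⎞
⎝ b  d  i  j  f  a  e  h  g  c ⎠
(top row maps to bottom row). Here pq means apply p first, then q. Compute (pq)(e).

e

p(e) = g, then q(g) = e; composing gives (pq)(e) = e.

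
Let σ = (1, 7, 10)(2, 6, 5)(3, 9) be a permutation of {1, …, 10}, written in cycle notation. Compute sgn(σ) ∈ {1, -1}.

-1

The cycle lengths are 3, 3, 2, 1, 1.
A cycle is odd iff its length is even; σ has 1 even-length cycle, so sgn(σ) = (−1)^1 and σ is odd.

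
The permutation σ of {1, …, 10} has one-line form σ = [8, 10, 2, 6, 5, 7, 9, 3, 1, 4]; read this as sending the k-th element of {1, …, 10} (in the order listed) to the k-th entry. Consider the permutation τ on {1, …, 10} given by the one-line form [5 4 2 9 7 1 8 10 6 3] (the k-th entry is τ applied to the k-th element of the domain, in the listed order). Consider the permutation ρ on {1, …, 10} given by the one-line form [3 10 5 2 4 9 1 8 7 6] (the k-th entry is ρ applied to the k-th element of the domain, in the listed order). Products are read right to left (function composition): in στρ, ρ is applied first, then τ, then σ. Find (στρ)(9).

3

Chase 9: ρ(9) = 7; τ(7) = 8; σ(8) = 3. Hence (στρ)(9) = 3.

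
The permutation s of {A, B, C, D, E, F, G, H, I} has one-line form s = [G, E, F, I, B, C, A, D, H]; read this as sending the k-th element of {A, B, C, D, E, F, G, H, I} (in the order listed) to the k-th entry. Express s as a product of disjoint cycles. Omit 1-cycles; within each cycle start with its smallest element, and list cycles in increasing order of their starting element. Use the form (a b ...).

Start at A and follow images: A → G → A, giving the cycle (A G).
Continuing from each remaining unvisited element yields (A G)(B E)(C F)(D I H).

(A G)(B E)(C F)(D I H)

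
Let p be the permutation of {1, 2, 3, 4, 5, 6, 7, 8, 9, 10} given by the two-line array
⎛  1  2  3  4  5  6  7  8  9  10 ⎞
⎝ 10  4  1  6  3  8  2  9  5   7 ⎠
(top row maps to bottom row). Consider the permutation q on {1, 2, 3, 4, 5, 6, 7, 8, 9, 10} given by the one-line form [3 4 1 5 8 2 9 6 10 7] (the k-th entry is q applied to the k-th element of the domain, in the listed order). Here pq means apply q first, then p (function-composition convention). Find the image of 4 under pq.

First apply q: q(4) = 5, then p(5) = 3. Thus (pq)(4) = 3.

3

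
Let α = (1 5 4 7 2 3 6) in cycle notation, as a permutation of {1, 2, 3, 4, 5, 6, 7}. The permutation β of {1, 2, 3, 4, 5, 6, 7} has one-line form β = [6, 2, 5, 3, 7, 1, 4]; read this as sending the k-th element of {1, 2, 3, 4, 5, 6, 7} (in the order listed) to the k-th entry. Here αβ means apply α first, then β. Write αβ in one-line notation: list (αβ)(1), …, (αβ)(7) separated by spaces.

(αβ)(x) = β(α(x)). Computing each image: β(α(1)) = β(5) = 7, β(α(2)) = β(3) = 5, β(α(3)) = β(6) = 1, β(α(4)) = β(7) = 4, β(α(5)) = β(4) = 3, β(α(6)) = β(1) = 6, β(α(7)) = β(2) = 2.
Hence αβ = [7 5 1 4 3 6 2].

7 5 1 4 3 6 2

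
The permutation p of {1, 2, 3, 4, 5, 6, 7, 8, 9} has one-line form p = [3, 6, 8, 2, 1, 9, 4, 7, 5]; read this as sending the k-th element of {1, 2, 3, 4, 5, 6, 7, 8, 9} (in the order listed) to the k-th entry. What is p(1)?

1 is element number 1 of the domain, and entry number 1 of the one-line form is 3, so p(1) = 3.

3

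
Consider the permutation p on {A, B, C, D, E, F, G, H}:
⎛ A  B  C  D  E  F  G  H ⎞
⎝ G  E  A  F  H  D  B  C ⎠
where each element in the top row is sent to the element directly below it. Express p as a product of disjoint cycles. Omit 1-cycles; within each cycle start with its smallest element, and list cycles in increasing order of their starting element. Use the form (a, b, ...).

(A, G, B, E, H, C)(D, F)

Start at A and follow images: A → G → B → E → H → C → A, giving the cycle (A, G, B, E, H, C).
Repeating from the next unused element and collecting all non-trivial cycles gives (A, G, B, E, H, C)(D, F).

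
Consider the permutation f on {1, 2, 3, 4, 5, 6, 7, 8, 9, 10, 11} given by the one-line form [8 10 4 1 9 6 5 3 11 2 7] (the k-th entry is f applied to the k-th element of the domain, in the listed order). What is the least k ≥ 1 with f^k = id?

Decomposing into disjoint cycles gives cycle lengths 4, 4, 2, 1.
Since disjoint cycles commute, ord(f) = lcm(4, 4, 2) = 4.

4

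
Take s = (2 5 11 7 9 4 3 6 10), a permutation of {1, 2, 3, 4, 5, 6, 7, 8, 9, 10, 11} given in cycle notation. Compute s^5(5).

5 lies in the 9-cycle (2 5 11 7 9 4 3 6 10).
Stepping 5 places around the cycle: 5 → 11 → 7 → 9 → 4 → 3.

3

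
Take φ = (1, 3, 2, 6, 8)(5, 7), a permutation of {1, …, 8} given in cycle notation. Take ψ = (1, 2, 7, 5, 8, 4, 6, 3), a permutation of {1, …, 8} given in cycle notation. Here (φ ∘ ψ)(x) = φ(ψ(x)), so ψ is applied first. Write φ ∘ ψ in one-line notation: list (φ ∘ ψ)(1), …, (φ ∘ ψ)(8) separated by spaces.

6 5 3 8 1 2 7 4

Chase each element through ψ then φ: 1 → 2 → 6; 2 → 7 → 5; 3 → 1 → 3; 4 → 6 → 8; 5 → 8 → 1; 6 → 3 → 2; 7 → 5 → 7; 8 → 4 → 4.
Collecting the images, φ ∘ ψ = [6 5 3 8 1 2 7 4].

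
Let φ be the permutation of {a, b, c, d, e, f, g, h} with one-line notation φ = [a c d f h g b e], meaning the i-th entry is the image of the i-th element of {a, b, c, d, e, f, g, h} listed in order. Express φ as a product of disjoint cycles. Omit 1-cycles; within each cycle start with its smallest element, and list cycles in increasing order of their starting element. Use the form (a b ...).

Start at b and follow images: b → c → d → f → g → b, giving the cycle (b c d f g).
Continuing from each remaining unvisited element yields (b c d f g)(e h).

(b c d f g)(e h)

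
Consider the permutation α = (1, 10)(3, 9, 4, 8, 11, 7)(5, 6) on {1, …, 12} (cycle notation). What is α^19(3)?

3 lies in the 6-cycle (3, 9, 4, 8, 11, 7).
Since the cycle has length 6, α^19 acts on it the same as α^1 (19 mod 6 = 1).
Stepping 1 place around the cycle: 3 → 9.

9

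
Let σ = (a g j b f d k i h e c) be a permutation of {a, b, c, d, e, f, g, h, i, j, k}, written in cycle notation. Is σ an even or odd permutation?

The cycle lengths are 11.
A cycle of length ℓ contributes ℓ−1 transpositions, so σ is a product of 10 transpositions — even.

even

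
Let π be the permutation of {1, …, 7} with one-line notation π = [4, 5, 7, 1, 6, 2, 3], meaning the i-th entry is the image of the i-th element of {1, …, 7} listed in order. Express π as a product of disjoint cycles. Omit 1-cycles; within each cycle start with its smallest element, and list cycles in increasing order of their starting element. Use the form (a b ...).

(1 4)(2 5 6)(3 7)

Iterating π from 1 gives 1 → 4 → 1; that is the 2-cycle (1 4).
Continuing from each remaining unvisited element yields (1 4)(2 5 6)(3 7).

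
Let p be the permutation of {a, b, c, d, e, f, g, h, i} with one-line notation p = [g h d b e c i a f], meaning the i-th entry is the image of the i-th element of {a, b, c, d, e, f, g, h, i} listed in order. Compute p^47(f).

Tracing f → c → … returns to f after 8 steps, so f lies in an 8-cycle (a g i f c d b h).
On an 8-cycle, p^8 is the identity, so p^47 = p^7 there (47 ≡ 7 mod 8).
Stepping 7 places around the cycle: f → c → d → b → h → a → g → i.

i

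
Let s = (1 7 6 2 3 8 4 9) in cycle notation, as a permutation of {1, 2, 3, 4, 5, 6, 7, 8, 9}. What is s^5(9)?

9 lies in the 8-cycle (1 7 6 2 3 8 4 9).
Advancing 5 steps from 9: 9 → 1 → 7 → 6 → 2 → 3.

3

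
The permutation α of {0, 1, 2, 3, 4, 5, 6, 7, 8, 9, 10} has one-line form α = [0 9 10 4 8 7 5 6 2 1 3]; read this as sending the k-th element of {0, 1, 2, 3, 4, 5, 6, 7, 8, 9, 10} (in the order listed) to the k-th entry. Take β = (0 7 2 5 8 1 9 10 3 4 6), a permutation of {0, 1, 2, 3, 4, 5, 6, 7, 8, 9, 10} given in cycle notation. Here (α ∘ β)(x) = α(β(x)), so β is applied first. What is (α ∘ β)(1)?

1

β(1) = 9, then α(9) = 1; composing gives (α ∘ β)(1) = 1.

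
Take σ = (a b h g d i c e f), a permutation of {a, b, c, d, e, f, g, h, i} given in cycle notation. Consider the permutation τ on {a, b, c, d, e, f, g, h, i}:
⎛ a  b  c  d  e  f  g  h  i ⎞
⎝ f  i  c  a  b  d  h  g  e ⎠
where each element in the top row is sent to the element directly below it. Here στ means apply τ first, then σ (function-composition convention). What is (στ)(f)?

τ(f) = d, then σ(d) = i; composing gives (στ)(f) = i.

i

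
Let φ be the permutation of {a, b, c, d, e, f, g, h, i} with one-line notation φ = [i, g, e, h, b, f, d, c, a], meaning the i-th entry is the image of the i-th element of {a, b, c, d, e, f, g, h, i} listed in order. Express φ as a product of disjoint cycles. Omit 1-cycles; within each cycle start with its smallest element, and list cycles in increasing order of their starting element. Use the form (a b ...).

(a i)(b g d h c e)

Iterating φ from a gives a → i → a; that is the 2-cycle (a i).
Repeating from the next unused element and collecting all non-trivial cycles gives (a i)(b g d h c e).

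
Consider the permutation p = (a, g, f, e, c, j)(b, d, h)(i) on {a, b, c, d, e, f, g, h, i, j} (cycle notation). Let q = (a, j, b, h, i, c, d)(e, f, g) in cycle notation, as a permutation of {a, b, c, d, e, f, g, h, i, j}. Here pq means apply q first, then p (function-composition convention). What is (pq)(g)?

c

First apply q: q(g) = e, then p(e) = c. Thus (pq)(g) = c.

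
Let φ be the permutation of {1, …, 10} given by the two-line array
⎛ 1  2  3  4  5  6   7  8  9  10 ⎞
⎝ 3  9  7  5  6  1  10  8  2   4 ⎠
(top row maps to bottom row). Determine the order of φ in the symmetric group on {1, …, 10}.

14

The disjoint-cycle form of φ has cycle lengths 7, 2, 1.
The order of φ is the least common multiple of its cycle lengths: lcm(7, 2) = 14.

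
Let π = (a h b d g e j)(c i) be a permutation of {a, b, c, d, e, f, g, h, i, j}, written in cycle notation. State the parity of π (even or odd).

odd

The cycle lengths are 7, 2, 1.
A cycle is odd iff its length is even; π has 1 even-length cycle, so sgn(π) = (−1)^1 and π is odd.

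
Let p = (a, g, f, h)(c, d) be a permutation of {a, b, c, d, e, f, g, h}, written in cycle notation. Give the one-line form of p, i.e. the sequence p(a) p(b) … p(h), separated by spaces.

Each element maps to the next entry in its cycle (wrapping to the front): a→g, b→b, c→d, d→c, e→e, f→h, g→f, h→a.
Listing these in domain order gives g b d c e h f a.

g b d c e h f a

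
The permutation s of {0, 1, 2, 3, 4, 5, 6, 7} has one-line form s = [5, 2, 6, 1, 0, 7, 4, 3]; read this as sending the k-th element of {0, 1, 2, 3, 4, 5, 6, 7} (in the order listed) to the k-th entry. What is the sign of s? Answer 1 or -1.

-1

In disjoint-cycle form the cycle lengths are 8.
A cycle of length ℓ contributes ℓ−1 transpositions, so s is a product of 7 transpositions — odd.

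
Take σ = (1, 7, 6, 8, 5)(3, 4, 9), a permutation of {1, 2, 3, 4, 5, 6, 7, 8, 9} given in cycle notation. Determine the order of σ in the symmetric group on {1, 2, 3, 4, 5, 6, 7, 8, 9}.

15

The disjoint cycles have lengths 5, 3, 1.
The order is lcm(5, 3) = 15.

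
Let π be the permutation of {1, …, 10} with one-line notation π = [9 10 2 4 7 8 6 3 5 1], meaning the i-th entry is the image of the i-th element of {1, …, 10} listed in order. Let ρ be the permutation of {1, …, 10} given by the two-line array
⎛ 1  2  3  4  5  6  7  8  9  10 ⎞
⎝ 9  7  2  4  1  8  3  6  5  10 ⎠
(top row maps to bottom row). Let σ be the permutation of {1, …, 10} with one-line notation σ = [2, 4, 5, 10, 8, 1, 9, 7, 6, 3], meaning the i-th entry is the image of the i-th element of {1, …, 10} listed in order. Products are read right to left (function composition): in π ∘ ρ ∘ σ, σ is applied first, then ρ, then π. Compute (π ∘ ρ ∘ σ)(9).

Apply the permutations in order: σ(9) = 6, then ρ(6) = 8, then π(8) = 3. So (π ∘ ρ ∘ σ)(9) = 3.

3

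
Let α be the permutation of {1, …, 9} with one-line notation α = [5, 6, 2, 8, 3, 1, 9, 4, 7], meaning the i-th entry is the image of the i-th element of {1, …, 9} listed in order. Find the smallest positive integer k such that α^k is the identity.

The disjoint-cycle form of α has cycle lengths 5, 2, 2.
The order of α is the least common multiple of its cycle lengths: lcm(5, 2, 2) = 10.

10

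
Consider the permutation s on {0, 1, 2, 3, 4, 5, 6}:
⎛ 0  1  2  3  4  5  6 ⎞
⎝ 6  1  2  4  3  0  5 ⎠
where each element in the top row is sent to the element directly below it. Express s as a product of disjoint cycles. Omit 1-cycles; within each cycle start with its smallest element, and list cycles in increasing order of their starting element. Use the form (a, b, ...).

(0, 6, 5)(3, 4)

Iterating s from 0 gives 0 → 6 → 5 → 0; that is the 3-cycle (0, 6, 5).
Repeating from the next unused element and collecting all non-trivial cycles gives (0, 6, 5)(3, 4).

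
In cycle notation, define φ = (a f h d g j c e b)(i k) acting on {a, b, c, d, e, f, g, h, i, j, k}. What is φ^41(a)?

j

a lies in the 9-cycle (a f h d g j c e b).
On a 9-cycle, φ^9 is the identity, so φ^41 = φ^5 there (41 ≡ 5 mod 9).
Advancing 5 steps from a: a → f → h → d → g → j.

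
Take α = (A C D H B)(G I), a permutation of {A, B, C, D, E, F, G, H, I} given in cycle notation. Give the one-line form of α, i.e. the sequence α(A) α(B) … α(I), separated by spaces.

Reading each image from the cycles: A→C, B→A, C→D, D→H, E→E, F→F, G→I, H→B, I→G.
Listing these in domain order gives C A D H E F I B G.

C A D H E F I B G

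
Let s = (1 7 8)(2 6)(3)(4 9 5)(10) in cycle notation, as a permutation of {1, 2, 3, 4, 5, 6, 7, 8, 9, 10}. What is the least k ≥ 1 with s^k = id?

6

The disjoint cycles have lengths 3, 3, 2, 1, 1.
Since disjoint cycles commute, ord(s) = lcm(3, 3, 2) = 6.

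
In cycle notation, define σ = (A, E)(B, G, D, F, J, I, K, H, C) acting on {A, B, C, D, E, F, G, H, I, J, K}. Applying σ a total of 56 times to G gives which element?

F

G lies in the 9-cycle (B, G, D, F, J, I, K, H, C).
On a 9-cycle, σ^9 is the identity, so σ^56 = σ^2 there (56 ≡ 2 mod 9).
Advancing 2 steps from G: G → D → F.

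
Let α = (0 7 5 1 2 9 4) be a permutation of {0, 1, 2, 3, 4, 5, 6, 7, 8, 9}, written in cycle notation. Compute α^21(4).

4

4 lies in the 7-cycle (0 7 5 1 2 9 4).
Since the cycle has length 7, α^21 acts on it the same as α^0 (21 mod 7 = 0).
So α^21(4) = 4.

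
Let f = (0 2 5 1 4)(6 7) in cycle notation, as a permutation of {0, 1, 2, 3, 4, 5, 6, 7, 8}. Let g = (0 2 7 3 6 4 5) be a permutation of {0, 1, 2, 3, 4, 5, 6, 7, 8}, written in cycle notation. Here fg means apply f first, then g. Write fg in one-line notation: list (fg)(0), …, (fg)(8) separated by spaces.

For each element, apply f then g: 0 → 2 → 7; 1 → 4 → 5; 2 → 5 → 0; 3 → 3 → 6; 4 → 0 → 2; 5 → 1 → 1; 6 → 7 → 3; 7 → 6 → 4; 8 → 8 → 8.
So fg in one-line form is 7 5 0 6 2 1 3 4 8.

7 5 0 6 2 1 3 4 8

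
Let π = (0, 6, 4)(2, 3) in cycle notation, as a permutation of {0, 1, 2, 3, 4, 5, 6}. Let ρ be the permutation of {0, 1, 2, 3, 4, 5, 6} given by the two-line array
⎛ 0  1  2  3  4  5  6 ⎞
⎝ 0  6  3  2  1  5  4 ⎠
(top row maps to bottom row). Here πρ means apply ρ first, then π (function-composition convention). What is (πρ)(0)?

6

First apply ρ: ρ(0) = 0, then π(0) = 6. Thus (πρ)(0) = 6.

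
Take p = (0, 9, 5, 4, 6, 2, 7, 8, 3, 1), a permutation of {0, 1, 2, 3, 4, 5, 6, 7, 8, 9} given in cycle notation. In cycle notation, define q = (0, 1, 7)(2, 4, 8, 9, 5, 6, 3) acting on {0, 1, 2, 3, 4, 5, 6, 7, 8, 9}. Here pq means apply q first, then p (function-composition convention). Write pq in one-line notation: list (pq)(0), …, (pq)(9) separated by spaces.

For each element, apply q then p: 0 → 1 → 0; 1 → 7 → 8; 2 → 4 → 6; 3 → 2 → 7; 4 → 8 → 3; 5 → 6 → 2; 6 → 3 → 1; 7 → 0 → 9; 8 → 9 → 5; 9 → 5 → 4.
Collecting the images, pq = [0 8 6 7 3 2 1 9 5 4].

0 8 6 7 3 2 1 9 5 4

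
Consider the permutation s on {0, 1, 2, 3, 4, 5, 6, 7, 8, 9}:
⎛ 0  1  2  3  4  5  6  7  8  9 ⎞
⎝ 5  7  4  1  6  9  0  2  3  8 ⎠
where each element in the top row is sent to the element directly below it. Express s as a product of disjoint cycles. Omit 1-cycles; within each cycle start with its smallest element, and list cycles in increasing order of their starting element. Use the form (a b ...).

(0 5 9 8 3 1 7 2 4 6)

Iterating s from 0 gives 0 → 5 → 9 → 8 → 3 → 1 → 7 → 2 → 4 → 6 → 0; that is the 10-cycle (0 5 9 8 3 1 7 2 4 6).
Continuing from each remaining unvisited element yields (0 5 9 8 3 1 7 2 4 6).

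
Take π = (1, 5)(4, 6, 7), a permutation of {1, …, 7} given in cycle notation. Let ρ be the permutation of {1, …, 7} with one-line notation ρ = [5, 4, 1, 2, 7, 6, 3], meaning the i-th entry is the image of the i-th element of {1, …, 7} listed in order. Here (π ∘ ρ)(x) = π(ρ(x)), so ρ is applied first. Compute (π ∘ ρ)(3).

5

First apply ρ: ρ(3) = 1, then π(1) = 5. Thus (π ∘ ρ)(3) = 5.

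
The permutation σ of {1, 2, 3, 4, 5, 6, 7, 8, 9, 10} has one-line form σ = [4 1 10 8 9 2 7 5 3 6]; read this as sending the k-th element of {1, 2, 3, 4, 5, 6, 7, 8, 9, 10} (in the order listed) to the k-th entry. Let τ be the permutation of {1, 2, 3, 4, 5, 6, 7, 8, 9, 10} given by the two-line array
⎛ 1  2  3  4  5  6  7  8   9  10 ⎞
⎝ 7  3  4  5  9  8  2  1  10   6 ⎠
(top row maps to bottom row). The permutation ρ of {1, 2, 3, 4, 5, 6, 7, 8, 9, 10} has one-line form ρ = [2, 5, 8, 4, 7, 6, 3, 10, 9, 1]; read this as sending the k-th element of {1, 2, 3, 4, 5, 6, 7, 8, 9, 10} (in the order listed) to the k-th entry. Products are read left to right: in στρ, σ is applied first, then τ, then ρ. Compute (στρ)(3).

Chase 3: σ(3) = 10; τ(10) = 6; ρ(6) = 6. Hence (στρ)(3) = 6.

6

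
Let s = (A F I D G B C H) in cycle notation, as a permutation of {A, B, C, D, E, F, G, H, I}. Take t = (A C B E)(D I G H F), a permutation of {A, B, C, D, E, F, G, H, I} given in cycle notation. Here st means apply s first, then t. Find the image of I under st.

I

(st)(I) = t(s(I)). s(I) = D, then t(D) = I. So (st)(I) = I.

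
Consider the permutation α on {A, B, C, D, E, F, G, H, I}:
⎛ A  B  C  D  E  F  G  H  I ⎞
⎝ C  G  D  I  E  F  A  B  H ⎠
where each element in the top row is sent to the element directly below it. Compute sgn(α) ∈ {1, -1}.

In disjoint-cycle form the cycle lengths are 7, 1, 1.
A cycle is odd iff its length is even; α has 0 even-length cycles, so sgn(α) = (−1)^0 and α is even.

1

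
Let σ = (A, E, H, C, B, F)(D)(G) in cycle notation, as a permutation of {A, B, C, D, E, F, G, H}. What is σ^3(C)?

A

C lies in the 6-cycle (A, E, H, C, B, F).
Advancing 3 steps from C: C → B → F → A.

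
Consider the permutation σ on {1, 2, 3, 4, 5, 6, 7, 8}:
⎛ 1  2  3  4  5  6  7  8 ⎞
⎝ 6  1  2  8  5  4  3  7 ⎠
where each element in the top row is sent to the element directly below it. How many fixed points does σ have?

The fixed points (elements with σ(x) = x) are {5}, so there is 1.

1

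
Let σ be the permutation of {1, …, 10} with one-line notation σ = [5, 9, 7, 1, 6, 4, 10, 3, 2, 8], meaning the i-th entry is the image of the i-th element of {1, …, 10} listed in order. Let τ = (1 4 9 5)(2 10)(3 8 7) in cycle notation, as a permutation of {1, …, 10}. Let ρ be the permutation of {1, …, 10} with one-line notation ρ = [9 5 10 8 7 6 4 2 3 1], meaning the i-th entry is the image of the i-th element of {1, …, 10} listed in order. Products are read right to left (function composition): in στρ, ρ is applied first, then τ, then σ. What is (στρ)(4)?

Chase 4: ρ(4) = 8; τ(8) = 7; σ(7) = 10. Hence (στρ)(4) = 10.

10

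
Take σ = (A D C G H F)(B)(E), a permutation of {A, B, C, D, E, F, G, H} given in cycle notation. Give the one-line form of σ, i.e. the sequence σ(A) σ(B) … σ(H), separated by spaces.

D B G C E A H F

Reading each image from the cycles: A↦D, B↦B, C↦G, D↦C, E↦E, F↦A, G↦H, H↦F.
Listing these in domain order gives D B G C E A H F.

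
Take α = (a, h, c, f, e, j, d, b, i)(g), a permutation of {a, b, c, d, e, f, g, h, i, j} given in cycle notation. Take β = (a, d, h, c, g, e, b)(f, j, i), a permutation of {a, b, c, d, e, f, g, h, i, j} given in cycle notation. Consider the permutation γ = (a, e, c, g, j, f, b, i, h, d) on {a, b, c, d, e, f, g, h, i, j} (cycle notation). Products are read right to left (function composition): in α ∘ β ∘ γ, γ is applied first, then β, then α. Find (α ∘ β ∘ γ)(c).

Apply the permutations in order: γ(c) = g, then β(g) = e, then α(e) = j. So (α ∘ β ∘ γ)(c) = j.

j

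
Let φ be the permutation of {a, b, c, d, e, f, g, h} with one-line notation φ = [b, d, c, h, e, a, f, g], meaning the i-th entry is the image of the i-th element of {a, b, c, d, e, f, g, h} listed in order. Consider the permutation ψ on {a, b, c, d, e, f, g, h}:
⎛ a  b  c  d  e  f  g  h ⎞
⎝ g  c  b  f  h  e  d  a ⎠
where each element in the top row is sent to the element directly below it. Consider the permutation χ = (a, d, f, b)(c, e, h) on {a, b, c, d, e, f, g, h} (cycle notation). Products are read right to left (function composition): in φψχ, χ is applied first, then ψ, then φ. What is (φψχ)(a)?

a

Chase a: χ(a) = d; ψ(d) = f; φ(f) = a. Hence (φψχ)(a) = a.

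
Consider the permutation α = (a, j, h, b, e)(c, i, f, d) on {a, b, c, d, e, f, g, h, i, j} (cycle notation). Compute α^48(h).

h lies in the 5-cycle (a, j, h, b, e).
Powers repeat with period 5 on this cycle, and 48 mod 5 = 3, so α^48(h) = α^3(h).
Advancing 3 steps from h: h → b → e → a.

a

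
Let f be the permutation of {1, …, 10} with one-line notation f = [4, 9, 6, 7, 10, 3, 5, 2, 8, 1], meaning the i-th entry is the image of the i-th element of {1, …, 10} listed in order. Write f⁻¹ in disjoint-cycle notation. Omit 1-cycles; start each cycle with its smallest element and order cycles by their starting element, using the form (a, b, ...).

First write f in disjoint cycles: (1, 4, 7, 5, 10)(2, 9, 8)(3, 6).
The inverse reverses every cycle; in canonical form, f⁻¹ = (1, 10, 5, 7, 4)(2, 8, 9)(3, 6).

(1, 10, 5, 7, 4)(2, 8, 9)(3, 6)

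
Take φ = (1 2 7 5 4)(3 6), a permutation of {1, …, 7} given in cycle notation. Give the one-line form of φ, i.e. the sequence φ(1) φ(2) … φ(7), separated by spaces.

2 7 6 1 4 3 5

Each element maps to the next entry in its cycle (wrapping to the front): 1↦2, 2↦7, 3↦6, 4↦1, 5↦4, 6↦3, 7↦5.
So the one-line form is 2 7 6 1 4 3 5.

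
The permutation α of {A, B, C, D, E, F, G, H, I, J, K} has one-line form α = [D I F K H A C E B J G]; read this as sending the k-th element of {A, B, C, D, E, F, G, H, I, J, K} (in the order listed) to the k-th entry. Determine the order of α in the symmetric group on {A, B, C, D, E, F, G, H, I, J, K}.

6

The disjoint-cycle form of α has cycle lengths 6, 2, 2, 1.
The order is lcm(6, 2, 2) = 6.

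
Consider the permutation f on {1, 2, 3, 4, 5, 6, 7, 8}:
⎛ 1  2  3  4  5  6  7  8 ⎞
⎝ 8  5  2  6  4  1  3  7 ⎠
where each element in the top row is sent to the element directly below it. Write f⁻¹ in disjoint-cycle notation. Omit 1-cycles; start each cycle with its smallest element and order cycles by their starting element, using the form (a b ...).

The cycle decomposition of f is (1 8 7 3 2 5 4 6).
The inverse reverses every cycle; in canonical form, f⁻¹ = (1 6 4 5 2 3 7 8).

(1 6 4 5 2 3 7 8)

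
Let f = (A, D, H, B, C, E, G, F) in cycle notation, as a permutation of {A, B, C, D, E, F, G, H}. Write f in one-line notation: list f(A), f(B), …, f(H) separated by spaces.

D C E H G A F B

Image by image: A→D, B→C, C→E, D→H, E→G, F→A, G→F, H→B.
Listing these in domain order gives D C E H G A F B.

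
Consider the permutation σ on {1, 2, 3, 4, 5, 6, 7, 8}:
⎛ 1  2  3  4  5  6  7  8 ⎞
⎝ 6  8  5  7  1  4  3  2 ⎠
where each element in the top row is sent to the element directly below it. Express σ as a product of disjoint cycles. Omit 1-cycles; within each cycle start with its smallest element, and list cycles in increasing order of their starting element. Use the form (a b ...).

(1 6 4 7 3 5)(2 8)

From 1: 1 → 6 → 4 → 7 → 3 → 5 → 1, closing the cycle (1 6 4 7 3 5).
Continuing from each remaining unvisited element yields (1 6 4 7 3 5)(2 8).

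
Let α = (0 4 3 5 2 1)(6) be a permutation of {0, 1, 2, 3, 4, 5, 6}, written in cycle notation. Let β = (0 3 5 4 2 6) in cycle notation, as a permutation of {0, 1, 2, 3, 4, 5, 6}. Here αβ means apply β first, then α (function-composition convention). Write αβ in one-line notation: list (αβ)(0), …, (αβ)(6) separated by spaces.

(αβ)(x) = α(β(x)). Computing each image: α(β(0)) = α(3) = 5, α(β(1)) = α(1) = 0, α(β(2)) = α(6) = 6, α(β(3)) = α(5) = 2, α(β(4)) = α(2) = 1, α(β(5)) = α(4) = 3, α(β(6)) = α(0) = 4.
Hence αβ = [5 0 6 2 1 3 4].

5 0 6 2 1 3 4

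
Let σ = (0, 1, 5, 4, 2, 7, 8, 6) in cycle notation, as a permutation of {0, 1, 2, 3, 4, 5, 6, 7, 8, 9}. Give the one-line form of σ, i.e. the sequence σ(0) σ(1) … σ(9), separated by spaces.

1 5 7 3 2 4 0 8 6 9

Each element maps to the next entry in its cycle (wrapping to the front): 0→1, 1→5, 2→7, 3→3, 4→2, 5→4, 6→0, 7→8, 8→6, 9→9.
So the one-line form is 1 5 7 3 2 4 0 8 6 9.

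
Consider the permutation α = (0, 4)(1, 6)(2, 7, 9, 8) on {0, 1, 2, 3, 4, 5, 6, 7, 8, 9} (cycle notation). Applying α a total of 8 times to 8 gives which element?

8 lies in the 4-cycle (2, 7, 9, 8).
Powers repeat with period 4 on this cycle, and 8 mod 4 = 0, so α^8(8) = α^0(8).
So α^8(8) = 8.

8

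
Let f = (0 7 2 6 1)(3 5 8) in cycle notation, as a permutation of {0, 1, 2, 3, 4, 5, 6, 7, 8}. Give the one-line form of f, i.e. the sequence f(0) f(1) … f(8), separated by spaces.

7 0 6 5 4 8 1 2 3

Reading each image from the cycles: 0↦7, 1↦0, 2↦6, 3↦5, 4↦4, 5↦8, 6↦1, 7↦2, 8↦3.
So the one-line form is 7 0 6 5 4 8 1 2 3.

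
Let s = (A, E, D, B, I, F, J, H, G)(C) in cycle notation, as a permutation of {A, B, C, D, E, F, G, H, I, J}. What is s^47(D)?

I

D lies in the 9-cycle (A, E, D, B, I, F, J, H, G).
Since the cycle has length 9, s^47 acts on it the same as s^2 (47 mod 9 = 2).
Stepping 2 places around the cycle: D → B → I.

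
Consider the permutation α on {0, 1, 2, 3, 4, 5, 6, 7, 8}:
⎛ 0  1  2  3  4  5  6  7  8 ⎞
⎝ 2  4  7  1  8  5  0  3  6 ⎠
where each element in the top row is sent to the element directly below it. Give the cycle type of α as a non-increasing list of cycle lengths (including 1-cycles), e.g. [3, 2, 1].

[8, 1]

The disjoint cycles are (0, 2, 7, 3, 1, 4, 8, 6)(5), with lengths 8, 1 in non-increasing order.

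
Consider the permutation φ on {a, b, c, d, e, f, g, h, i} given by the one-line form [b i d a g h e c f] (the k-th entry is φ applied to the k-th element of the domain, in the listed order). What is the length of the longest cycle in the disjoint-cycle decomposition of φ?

Decomposing into disjoint cycles gives (a, b, i, f, h, c, d)(e, g); the longest has length 7.

7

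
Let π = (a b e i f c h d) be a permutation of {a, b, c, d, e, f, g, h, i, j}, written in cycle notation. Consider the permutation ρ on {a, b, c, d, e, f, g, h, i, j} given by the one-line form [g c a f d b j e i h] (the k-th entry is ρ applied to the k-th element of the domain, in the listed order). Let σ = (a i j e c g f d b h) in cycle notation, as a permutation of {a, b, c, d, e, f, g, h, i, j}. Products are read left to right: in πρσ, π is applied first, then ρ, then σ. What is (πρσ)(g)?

Apply the permutations in order: π(g) = g, then ρ(g) = j, then σ(j) = e. So (πρσ)(g) = e.

e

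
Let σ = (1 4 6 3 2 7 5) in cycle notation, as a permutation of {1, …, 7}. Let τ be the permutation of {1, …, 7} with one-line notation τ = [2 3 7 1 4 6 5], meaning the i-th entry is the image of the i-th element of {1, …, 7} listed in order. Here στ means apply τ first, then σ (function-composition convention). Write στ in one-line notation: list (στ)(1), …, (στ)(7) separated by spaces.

7 2 5 4 6 3 1

For each element, apply τ then σ: 1 → 2 → 7; 2 → 3 → 2; 3 → 7 → 5; 4 → 1 → 4; 5 → 4 → 6; 6 → 6 → 3; 7 → 5 → 1.
Collecting the images, στ = [7 2 5 4 6 3 1].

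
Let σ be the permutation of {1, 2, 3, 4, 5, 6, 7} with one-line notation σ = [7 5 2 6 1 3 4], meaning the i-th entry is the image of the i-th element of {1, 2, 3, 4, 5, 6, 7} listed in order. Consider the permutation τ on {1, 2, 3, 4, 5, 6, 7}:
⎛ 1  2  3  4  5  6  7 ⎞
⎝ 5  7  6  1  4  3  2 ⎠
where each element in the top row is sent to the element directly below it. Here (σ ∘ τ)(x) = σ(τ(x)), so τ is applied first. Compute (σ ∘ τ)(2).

4

First apply τ: τ(2) = 7, then σ(7) = 4. Thus (σ ∘ τ)(2) = 4.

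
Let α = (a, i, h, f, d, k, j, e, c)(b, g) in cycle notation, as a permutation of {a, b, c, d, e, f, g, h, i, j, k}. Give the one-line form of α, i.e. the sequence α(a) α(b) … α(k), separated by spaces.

Image by image: a→i, b→g, c→a, d→k, e→c, f→d, g→b, h→f, i→h, j→e, k→j.
Listing these in domain order gives i g a k c d b f h e j.

i g a k c d b f h e j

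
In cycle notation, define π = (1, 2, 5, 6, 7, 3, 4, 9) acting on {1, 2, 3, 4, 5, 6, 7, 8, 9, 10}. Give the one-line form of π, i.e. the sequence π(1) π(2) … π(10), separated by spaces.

Reading each image from the cycles: 1↦2, 2↦5, 3↦4, 4↦9, 5↦6, 6↦7, 7↦3, 8↦8, 9↦1, 10↦10.
So the one-line form is 2 5 4 9 6 7 3 8 1 10.

2 5 4 9 6 7 3 8 1 10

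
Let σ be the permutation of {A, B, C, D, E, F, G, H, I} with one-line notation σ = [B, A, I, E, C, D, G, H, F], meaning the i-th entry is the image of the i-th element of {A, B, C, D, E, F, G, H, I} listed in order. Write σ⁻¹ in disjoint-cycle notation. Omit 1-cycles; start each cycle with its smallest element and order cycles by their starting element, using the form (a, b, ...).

(A, B)(C, E, D, F, I)

The cycle decomposition of σ is (A, B)(C, I, F, D, E).
The inverse reverses every cycle; in canonical form, σ⁻¹ = (A, B)(C, E, D, F, I).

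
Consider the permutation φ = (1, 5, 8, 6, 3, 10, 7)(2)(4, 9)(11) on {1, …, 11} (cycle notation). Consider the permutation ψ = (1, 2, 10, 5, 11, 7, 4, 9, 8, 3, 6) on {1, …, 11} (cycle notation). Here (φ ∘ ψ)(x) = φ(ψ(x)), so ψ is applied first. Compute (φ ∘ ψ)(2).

7

First apply ψ: ψ(2) = 10, then φ(10) = 7. Thus (φ ∘ ψ)(2) = 7.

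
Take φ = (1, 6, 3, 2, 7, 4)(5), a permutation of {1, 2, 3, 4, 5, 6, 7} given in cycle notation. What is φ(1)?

6

Within (1, 6, 3, 2, 7, 4), 1 ↦ 6.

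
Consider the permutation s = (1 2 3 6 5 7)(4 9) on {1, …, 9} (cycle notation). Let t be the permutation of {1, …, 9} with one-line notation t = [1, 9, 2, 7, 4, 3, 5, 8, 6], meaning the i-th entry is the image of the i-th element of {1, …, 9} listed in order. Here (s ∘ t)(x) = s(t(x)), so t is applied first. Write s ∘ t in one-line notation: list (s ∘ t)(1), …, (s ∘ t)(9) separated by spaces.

2 4 3 1 9 6 7 8 5

Chase each element through t then s: 1 → 1 → 2; 2 → 9 → 4; 3 → 2 → 3; 4 → 7 → 1; 5 → 4 → 9; 6 → 3 → 6; 7 → 5 → 7; 8 → 8 → 8; 9 → 6 → 5.
So s ∘ t in one-line form is 2 4 3 1 9 6 7 8 5.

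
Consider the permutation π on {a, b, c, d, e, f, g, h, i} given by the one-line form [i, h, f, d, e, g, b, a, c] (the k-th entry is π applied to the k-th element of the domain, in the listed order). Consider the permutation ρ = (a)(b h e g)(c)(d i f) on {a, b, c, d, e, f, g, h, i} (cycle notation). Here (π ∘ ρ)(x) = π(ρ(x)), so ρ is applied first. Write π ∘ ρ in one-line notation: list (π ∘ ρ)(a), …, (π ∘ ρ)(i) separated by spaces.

i a f c b d h e g

For each element, apply ρ then π: a → a → i; b → h → a; c → c → f; d → i → c; e → g → b; f → d → d; g → b → h; h → e → e; i → f → g.
Collecting the images, π ∘ ρ = [i a f c b d h e g].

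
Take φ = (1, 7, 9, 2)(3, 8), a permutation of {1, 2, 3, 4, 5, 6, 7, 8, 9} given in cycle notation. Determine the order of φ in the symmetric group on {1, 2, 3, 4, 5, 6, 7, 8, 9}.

The cycle type of φ is (4, 2, 1, 1, 1).
The order is lcm(4, 2) = 4.

4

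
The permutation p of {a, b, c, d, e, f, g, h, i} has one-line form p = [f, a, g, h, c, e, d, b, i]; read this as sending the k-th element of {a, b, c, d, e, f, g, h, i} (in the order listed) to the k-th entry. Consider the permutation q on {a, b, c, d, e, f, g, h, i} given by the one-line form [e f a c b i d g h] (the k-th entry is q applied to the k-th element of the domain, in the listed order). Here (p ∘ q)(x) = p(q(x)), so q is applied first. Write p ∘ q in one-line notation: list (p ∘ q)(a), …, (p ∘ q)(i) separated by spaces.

Chase each element through q then p: a → e → c; b → f → e; c → a → f; d → c → g; e → b → a; f → i → i; g → d → h; h → g → d; i → h → b.
So p ∘ q in one-line form is c e f g a i h d b.

c e f g a i h d b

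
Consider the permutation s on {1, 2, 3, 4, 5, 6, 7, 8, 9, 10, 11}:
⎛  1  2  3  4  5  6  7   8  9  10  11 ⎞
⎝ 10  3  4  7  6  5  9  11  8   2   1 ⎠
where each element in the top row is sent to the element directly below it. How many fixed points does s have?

No element satisfies s(x) = x, so there are 0 fixed points.

0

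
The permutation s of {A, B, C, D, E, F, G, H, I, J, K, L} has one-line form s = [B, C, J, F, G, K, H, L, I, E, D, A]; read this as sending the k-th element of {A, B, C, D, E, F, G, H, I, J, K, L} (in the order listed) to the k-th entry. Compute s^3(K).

Tracing K → D → … returns to K after 3 steps, so K lies in a 3-cycle (D, F, K).
Since the cycle has length 3, s^3 acts on it the same as s^0 (3 mod 3 = 0).
So s^3(K) = K.

K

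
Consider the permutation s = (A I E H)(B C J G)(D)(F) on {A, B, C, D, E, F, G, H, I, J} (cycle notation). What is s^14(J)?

J lies in the 4-cycle (B C J G).
Powers repeat with period 4 on this cycle, and 14 mod 4 = 2, so s^14(J) = s^2(J).
Advancing 2 steps from J: J → G → B.

B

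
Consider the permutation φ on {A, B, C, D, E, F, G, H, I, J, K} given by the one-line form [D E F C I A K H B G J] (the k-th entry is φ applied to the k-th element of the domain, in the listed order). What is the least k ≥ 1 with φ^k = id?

Decomposing into disjoint cycles gives cycle lengths 4, 3, 3, 1.
Since disjoint cycles commute, ord(φ) = lcm(4, 3, 3) = 12.

12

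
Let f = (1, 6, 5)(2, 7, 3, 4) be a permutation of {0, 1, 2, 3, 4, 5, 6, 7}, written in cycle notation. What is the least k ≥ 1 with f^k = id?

12

The disjoint cycles have lengths 4, 3, 1.
Since disjoint cycles commute, ord(f) = lcm(4, 3) = 12.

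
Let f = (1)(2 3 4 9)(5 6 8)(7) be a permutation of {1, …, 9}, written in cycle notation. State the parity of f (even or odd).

The cycle lengths are 4, 3, 1, 1.
A cycle is odd iff its length is even; f has 1 even-length cycle, so sgn(f) = (−1)^1 and f is odd.

odd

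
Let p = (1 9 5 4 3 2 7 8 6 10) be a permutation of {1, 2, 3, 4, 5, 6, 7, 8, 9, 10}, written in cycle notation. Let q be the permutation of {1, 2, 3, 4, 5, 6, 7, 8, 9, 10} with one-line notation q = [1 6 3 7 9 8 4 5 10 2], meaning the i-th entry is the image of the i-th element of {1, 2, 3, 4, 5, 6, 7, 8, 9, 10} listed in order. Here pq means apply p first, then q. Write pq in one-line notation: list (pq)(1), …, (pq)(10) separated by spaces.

10 4 6 3 7 2 5 8 9 1

Chase each element through p then q: 1 → 9 → 10; 2 → 7 → 4; 3 → 2 → 6; 4 → 3 → 3; 5 → 4 → 7; 6 → 10 → 2; 7 → 8 → 5; 8 → 6 → 8; 9 → 5 → 9; 10 → 1 → 1.
So pq in one-line form is 10 4 6 3 7 2 5 8 9 1.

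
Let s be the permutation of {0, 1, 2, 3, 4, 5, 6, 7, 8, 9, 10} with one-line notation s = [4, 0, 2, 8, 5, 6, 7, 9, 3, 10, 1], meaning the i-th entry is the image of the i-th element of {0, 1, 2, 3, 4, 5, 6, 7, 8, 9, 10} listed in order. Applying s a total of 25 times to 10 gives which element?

Tracing 10 → 1 → … returns to 10 after 8 steps, so 10 lies in an 8-cycle (0, 4, 5, 6, 7, 9, 10, 1).
Powers repeat with period 8 on this cycle, and 25 mod 8 = 1, so s^25(10) = s^1(10).
Stepping 1 place around the cycle: 10 → 1.

1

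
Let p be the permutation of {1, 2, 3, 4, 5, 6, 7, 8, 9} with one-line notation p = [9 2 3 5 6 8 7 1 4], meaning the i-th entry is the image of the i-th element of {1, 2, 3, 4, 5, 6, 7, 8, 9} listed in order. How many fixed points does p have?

3

The fixed points (elements with p(x) = x) are {2, 3, 7}, so there are 3.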